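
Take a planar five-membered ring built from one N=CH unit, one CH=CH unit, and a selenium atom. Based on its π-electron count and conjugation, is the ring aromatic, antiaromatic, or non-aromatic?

Aromatic

Every ring atom contributes a p orbital perpendicular to the ring (the double-bond atoms are sp², each contributing one p electron; each =N– nitrogen is pyridine-type (lone pair in the sp² plane, one electron in the p orbital); the selenium donates one lone pair from its p orbital), so the π system is cyclic and fully conjugated.
Tallying contributions gives 2 × 2 = 4 from the double-bond units + 2 from the Se atom = 6.
Since 6 = 4·1 + 2, the ring meets the 4n+2 criterion.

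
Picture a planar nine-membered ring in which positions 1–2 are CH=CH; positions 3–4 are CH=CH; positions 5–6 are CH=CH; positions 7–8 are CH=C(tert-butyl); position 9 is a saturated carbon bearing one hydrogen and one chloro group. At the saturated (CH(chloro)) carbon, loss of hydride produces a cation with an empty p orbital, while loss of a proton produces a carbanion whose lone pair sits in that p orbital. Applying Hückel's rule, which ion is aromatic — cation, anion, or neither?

The anion

In either ion the ring is fully conjugated: every atom, including the new sp² carbon, supplies a p orbital.
Cation: 4 × 2 + 0 = 8 π electrons → 4(2), antiaromatic.
Anion: 4 × 2 + 2 = 10 π electrons → 4(2)+2, aromatic.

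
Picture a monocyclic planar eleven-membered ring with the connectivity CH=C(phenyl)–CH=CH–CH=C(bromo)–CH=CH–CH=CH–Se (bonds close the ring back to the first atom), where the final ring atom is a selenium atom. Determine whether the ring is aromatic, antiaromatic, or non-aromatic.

Antiaromatic

Check conjugation: each doubly-bonded ring atom is sp² with one p-orbital electron; the selenium donates one lone pair from its p orbital — every position has a p orbital, so the cyclic π system is continuous.
Adding the contributions, 5 × 2 = 10 from the double-bond units + 2 from the Se atom = 12.
A 4n π count (12, n = 3) in a planar conjugated ring means antiaromatic.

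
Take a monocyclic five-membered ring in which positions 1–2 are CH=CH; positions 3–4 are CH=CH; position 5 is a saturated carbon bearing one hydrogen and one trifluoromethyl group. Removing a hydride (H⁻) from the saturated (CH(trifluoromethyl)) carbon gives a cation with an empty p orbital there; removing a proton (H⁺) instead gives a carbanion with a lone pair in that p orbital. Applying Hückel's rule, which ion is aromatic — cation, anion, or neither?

The anion

In either ion the ring is fully conjugated: every atom, including the new sp² carbon, supplies a p orbital.
Cation: 2 × 2 + 0 = 4 π electrons → 4(1), antiaromatic.
Anion: 2 × 2 + 2 = 6 π electrons → 4(1)+2, aromatic.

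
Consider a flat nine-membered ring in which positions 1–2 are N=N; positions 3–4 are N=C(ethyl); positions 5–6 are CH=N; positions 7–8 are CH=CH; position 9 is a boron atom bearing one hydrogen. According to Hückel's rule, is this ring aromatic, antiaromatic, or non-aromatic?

Antiaromatic

Every ring atom contributes a p orbital perpendicular to the ring (every atom in a ring double bond is sp² and brings one electron to the p orbital; each =N– nitrogen is pyridine-type (lone pair in the sp² plane, one electron in the p orbital); the boron has an empty p orbital), so the π system is cyclic and fully conjugated.
Counting π electrons: 4 × 2 = 8 from the double-bond units + 0 from the BH atom = 8.
With 8 = 4·2 π electrons, Hückel's rule classifies the planar ring as antiaromatic.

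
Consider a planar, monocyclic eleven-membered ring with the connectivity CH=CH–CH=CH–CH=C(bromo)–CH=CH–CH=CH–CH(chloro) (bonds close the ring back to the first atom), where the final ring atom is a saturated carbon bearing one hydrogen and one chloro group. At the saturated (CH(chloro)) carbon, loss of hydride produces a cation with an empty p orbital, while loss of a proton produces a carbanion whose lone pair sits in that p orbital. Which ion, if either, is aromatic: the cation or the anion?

Both ions have a continuous loop of p orbitals — each ring atom is sp².
Cation: 5 × 2 + 0 = 10 π electrons → 4(2)+2, aromatic.
Anion: 5 × 2 + 2 = 12 π electrons → 4(3), antiaromatic.

The cation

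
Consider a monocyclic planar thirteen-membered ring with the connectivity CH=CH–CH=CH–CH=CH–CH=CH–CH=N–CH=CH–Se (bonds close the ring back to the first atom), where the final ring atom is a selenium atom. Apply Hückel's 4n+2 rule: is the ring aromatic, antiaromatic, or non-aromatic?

Check conjugation: the double-bond atoms are sp², each contributing one p electron; each =N– nitrogen is pyridine-type (lone pair in the sp² plane, one electron in the p orbital); the selenium donates one lone pair from its p orbital — every position has a p orbital, so the cyclic π system is continuous.
Tallying contributions gives 6 × 2 = 12 from the double-bond units + 2 from the Se atom = 14.
Since 14 = 4·3 + 2, the ring meets the 4n+2 criterion.

Aromatic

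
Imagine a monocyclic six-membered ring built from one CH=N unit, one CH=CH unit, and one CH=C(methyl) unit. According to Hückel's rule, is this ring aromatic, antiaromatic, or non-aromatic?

The p orbitals form a continuous loop: the double-bond atoms are sp², each contributing one p electron; each =N– nitrogen is pyridine-type (lone pair in the sp² plane, one electron in the p orbital). The ring is fully conjugated.
Tallying contributions gives 3 × 2 = 6 from the 3 double-bond units.
That gives a 4n+2 count (6, n = 1).

Aromatic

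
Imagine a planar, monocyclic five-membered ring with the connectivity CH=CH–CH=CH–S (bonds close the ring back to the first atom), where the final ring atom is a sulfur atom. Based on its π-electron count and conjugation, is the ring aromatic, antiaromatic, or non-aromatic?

Aromatic

Every ring atom contributes a p orbital perpendicular to the ring (the double-bond atoms are sp², each contributing one p electron; the sulfur donates one lone pair from its p orbital), so the π system is cyclic and fully conjugated.
π-electron count: 2 × 2 = 4 from the double-bond units + 2 from the S atom = 6.
That gives a 4n+2 count (6, n = 1).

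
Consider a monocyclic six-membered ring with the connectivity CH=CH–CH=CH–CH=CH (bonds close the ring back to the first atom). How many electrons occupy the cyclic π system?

All ring atoms are sp² and supply a p orbital to the ring (each doubly-bonded ring atom is sp² with one p-orbital electron); the conjugation is uninterrupted.
π-electron count: 3 × 2 = 6 from the 3 double-bond units.
(This ring is benzene.)

6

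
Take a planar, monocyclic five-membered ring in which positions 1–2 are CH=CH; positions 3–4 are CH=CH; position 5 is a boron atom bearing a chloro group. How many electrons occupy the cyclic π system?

4

Every ring atom contributes a p orbital perpendicular to the ring (each doubly-bonded ring atom is sp² with one p-orbital electron; the boron has an empty p orbital), so the π system is cyclic and fully conjugated.
Counting π electrons: 2 × 2 = 4 from the double-bond units + 0 from the B(chloro) atom = 4.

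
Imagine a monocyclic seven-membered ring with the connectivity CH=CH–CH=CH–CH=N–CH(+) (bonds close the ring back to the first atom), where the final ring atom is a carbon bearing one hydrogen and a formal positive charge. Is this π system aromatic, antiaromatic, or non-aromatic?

Check conjugation: every atom in a ring double bond is sp² and brings one electron to the p orbital; the doubly-bonded nitrogens are pyridine-type — their lone pairs lie in the ring plane, leaving one electron in the p orbital; the carbocation has an empty p orbital — every position has a p orbital, so the cyclic π system is continuous.
Adding the contributions, 3 × 2 = 6 from the double-bond units + 0 from the CH(+) atom = 6.
Since 6 = 4·1 + 2, the ring meets the 4n+2 criterion.

Aromatic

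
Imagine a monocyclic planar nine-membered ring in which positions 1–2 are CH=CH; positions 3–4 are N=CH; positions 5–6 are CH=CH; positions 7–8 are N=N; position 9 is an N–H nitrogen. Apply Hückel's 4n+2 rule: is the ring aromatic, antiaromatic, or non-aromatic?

Aromatic

All ring atoms are sp² and supply a p orbital to the ring (every atom in a ring double bond is sp² and brings one electron to the p orbital; each =N– nitrogen is pyridine-type (lone pair in the sp² plane, one electron in the p orbital); the pyrrole-type nitrogen donates its lone pair from the p orbital); the conjugation is uninterrupted.
Tallying contributions gives 4 × 2 = 8 from the double-bond units + 2 from the NH atom = 10.
That gives a 4n+2 count (10, n = 2).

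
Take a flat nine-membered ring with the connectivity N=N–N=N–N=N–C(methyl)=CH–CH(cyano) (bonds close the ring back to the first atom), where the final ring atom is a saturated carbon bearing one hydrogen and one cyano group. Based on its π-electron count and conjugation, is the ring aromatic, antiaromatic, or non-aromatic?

Non-aromatic

Because that saturated carbon is sp³ and has no p orbital in the ring π system at the CH(cyano) position, the π system cannot extend all the way around the ring.
Broken conjugation rules out both aromaticity and antiaromaticity.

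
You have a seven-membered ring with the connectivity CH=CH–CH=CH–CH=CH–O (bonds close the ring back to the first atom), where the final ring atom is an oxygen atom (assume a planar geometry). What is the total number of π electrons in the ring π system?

The p orbitals form a continuous loop: every atom in a ring double bond is sp² and brings one electron to the p orbital; the oxygen donates one lone pair from its p orbital. The ring is fully conjugated.
π-electron count: 3 × 2 = 6 from the double-bond units + 2 from the O atom = 8.

8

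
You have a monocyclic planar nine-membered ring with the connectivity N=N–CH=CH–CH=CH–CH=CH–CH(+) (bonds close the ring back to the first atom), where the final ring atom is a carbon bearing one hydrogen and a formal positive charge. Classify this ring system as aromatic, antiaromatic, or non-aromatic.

All ring atoms are sp² and supply a p orbital to the ring (every atom in a ring double bond is sp² and brings one electron to the p orbital; the doubly-bonded nitrogens are pyridine-type — their lone pairs lie in the ring plane, leaving one electron in the p orbital; the carbocation has an empty p orbital); the conjugation is uninterrupted.
Adding the contributions, 4 × 2 = 8 from the double-bond units + 0 from the CH(+) atom = 8.
A 4n π count (8, n = 2) in a planar conjugated ring means antiaromatic.

Antiaromatic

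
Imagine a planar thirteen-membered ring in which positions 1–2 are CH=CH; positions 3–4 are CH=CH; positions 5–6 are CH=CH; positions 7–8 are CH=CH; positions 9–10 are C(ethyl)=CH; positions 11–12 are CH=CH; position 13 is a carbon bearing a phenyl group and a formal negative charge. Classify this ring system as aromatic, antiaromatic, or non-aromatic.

Aromatic

The p orbitals form a continuous loop: each doubly-bonded ring atom is sp² with one p-orbital electron; the carbanion's lone pair occupies the p orbital. The ring is fully conjugated.
Tallying contributions gives 6 × 2 = 12 from the double-bond units + 2 from the C(phenyl)(-) atom = 14.
With 14 π electrons (n = 3), the Hückel 4n+2 condition holds.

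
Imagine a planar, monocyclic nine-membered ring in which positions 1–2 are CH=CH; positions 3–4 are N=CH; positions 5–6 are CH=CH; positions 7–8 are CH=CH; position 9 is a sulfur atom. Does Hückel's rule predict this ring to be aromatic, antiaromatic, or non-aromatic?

Aromatic

Check conjugation: every atom in a ring double bond is sp² and brings one electron to the p orbital; each sp² =N– keeps its lone pair in-plane and puts one electron into the π system; the sulfur donates one lone pair from its p orbital — every position has a p orbital, so the cyclic π system is continuous.
π-electron count: 4 × 2 = 8 from the double-bond units + 2 from the S atom = 10.
With 10 π electrons (n = 2), the Hückel 4n+2 condition holds.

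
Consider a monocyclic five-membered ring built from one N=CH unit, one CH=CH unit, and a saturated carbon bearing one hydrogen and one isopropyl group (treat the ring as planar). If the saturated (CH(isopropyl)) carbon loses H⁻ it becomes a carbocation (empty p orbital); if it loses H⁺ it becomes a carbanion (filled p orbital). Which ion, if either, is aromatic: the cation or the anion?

Both ions have a continuous loop of p orbitals — each ring atom is sp².
Cation: 2 × 2 + 0 = 4 π electrons → 4(1), antiaromatic.
Anion: 2 × 2 + 2 = 6 π electrons → 4(1)+2, aromatic.

The anion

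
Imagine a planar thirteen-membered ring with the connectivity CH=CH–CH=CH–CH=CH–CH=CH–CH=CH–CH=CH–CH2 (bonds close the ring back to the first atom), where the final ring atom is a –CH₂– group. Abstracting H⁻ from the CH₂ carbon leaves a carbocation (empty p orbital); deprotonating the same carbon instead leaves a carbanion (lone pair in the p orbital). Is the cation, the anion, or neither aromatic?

The anion

In either ion the ring is fully conjugated: every atom, including the new sp² carbon, supplies a p orbital.
Cation: 6 × 2 + 0 = 12 π electrons → 4(3), antiaromatic.
Anion: 6 × 2 + 2 = 14 π electrons → 4(3)+2, aromatic.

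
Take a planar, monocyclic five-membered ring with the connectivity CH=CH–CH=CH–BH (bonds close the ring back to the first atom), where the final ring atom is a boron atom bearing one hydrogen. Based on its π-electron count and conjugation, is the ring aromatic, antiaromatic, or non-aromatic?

Antiaromatic

Check conjugation: each doubly-bonded ring atom is sp² with one p-orbital electron; the boron has an empty p orbital — every position has a p orbital, so the cyclic π system is continuous.
Adding the contributions, 2 × 2 = 4 from the double-bond units + 0 from the BH atom = 4.
4 = 4(1); a planar, fully conjugated 4n system is antiaromatic.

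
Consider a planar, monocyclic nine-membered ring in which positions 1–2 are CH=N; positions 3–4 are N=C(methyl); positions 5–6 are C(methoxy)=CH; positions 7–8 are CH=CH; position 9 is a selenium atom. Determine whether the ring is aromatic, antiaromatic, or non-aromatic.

Aromatic

Check conjugation: every atom in a ring double bond is sp² and brings one electron to the p orbital; the doubly-bonded nitrogens are pyridine-type — their lone pairs lie in the ring plane, leaving one electron in the p orbital; the selenium donates one lone pair from its p orbital — every position has a p orbital, so the cyclic π system is continuous.
π-electron count: 4 × 2 = 8 from the double-bond units + 2 from the Se atom = 10.
That gives a 4n+2 count (10, n = 2).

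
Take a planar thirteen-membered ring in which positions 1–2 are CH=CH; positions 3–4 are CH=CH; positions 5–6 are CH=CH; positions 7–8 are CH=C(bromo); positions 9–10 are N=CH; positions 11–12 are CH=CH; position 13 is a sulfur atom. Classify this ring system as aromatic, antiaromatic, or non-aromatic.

All ring atoms are sp² and supply a p orbital to the ring (the double-bond atoms are sp², each contributing one p electron; each =N– nitrogen is pyridine-type (lone pair in the sp² plane, one electron in the p orbital); the sulfur donates one lone pair from its p orbital); the conjugation is uninterrupted.
Tallying contributions gives 6 × 2 = 12 from the double-bond units + 2 from the S atom = 14.
14 = 4(3) + 2, which satisfies Hückel's 4n+2 rule.

Aromatic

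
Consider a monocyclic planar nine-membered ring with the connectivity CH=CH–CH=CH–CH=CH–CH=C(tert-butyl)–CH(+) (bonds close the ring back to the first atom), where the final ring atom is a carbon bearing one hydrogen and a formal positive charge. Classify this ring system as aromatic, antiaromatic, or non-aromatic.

The p orbitals form a continuous loop: the double-bond atoms are sp², each contributing one p electron; the carbocation has an empty p orbital. The ring is fully conjugated.
Tallying contributions gives 4 × 2 = 8 from the double-bond units + 0 from the CH(+) atom = 8.
With 8 = 4·2 π electrons, Hückel's rule classifies the planar ring as antiaromatic.

Antiaromatic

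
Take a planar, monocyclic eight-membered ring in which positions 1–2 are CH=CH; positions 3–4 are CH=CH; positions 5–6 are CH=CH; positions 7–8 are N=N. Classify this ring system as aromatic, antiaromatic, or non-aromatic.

Antiaromatic

The p orbitals form a continuous loop: every atom in a ring double bond is sp² and brings one electron to the p orbital; the doubly-bonded nitrogens are pyridine-type — their lone pairs lie in the ring plane, leaving one electron in the p orbital. The ring is fully conjugated.
Tallying contributions gives 4 × 2 = 8 from the 4 double-bond units.
8 is a 4n count (n = 2), so the planar conjugated ring is antiaromatic.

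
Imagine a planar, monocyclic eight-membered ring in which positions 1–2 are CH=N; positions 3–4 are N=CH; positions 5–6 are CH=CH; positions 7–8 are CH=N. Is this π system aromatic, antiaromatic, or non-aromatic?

Antiaromatic

The p orbitals form a continuous loop: every atom in a ring double bond is sp² and brings one electron to the p orbital; the doubly-bonded nitrogens are pyridine-type — their lone pairs lie in the ring plane, leaving one electron in the p orbital. The ring is fully conjugated.
Tallying contributions gives 4 × 2 = 8 from the 4 double-bond units.
8 = 4(2); a planar, fully conjugated 4n system is antiaromatic.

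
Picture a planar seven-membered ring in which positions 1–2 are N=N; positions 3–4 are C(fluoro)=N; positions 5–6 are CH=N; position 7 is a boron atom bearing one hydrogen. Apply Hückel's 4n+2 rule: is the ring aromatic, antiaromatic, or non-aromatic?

Check conjugation: the double-bond atoms are sp², each contributing one p electron; each sp² =N– keeps its lone pair in-plane and puts one electron into the π system; the boron has an empty p orbital — every position has a p orbital, so the cyclic π system is continuous.
π-electron count: 3 × 2 = 6 from the double-bond units + 0 from the BH atom = 6.
6 = 4(1) + 2, which satisfies Hückel's 4n+2 rule.

Aromatic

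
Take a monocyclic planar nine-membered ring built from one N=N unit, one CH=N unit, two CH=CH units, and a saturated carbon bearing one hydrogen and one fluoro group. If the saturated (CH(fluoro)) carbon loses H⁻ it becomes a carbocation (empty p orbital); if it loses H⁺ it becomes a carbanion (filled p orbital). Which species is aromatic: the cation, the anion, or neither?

In both ions every ring atom is sp² and contributes a p orbital, so both rings are fully conjugated.
Cation: 4 × 2 + 0 = 8 π electrons → 4(2), antiaromatic.
Anion: 4 × 2 + 2 = 10 π electrons → 4(2)+2, aromatic.

The anion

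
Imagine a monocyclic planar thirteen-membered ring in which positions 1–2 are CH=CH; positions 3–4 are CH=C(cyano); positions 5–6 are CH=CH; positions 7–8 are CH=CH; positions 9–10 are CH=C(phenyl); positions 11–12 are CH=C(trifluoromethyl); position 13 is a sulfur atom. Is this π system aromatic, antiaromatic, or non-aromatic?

Aromatic

All ring atoms are sp² and supply a p orbital to the ring (every atom in a ring double bond is sp² and brings one electron to the p orbital; the sulfur donates one lone pair from its p orbital); the conjugation is uninterrupted.
Counting π electrons: 6 × 2 = 12 from the double-bond units + 2 from the S atom = 14.
That gives a 4n+2 count (14, n = 3).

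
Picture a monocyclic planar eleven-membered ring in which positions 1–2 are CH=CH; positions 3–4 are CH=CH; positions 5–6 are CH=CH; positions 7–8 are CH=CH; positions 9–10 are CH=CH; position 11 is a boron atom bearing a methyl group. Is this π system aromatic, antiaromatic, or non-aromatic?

Every ring atom contributes a p orbital perpendicular to the ring (every atom in a ring double bond is sp² and brings one electron to the p orbital; the boron has an empty p orbital), so the π system is cyclic and fully conjugated.
Adding the contributions, 5 × 2 = 10 from the double-bond units + 0 from the B(methyl) atom = 10.
Since 10 = 4·2 + 2, the ring meets the 4n+2 criterion.

Aromatic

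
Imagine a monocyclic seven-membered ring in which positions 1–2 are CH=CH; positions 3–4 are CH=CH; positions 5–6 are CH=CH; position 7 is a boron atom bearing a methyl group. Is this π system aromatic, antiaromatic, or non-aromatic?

Aromatic

The p orbitals form a continuous loop: each doubly-bonded ring atom is sp² with one p-orbital electron; the boron has an empty p orbital. The ring is fully conjugated.
Tallying contributions gives 3 × 2 = 6 from the double-bond units + 0 from the B(methyl) atom = 6.
Since 6 = 4·1 + 2, the ring meets the 4n+2 criterion.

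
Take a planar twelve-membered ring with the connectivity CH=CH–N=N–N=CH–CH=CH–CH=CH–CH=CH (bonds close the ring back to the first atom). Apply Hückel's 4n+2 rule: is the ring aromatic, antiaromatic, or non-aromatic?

Antiaromatic

Check conjugation: each doubly-bonded ring atom is sp² with one p-orbital electron; each sp² =N– keeps its lone pair in-plane and puts one electron into the π system — every position has a p orbital, so the cyclic π system is continuous.
Adding the contributions, 6 × 2 = 12 from the 6 double-bond units.
12 = 4(3); a planar, fully conjugated 4n system is antiaromatic.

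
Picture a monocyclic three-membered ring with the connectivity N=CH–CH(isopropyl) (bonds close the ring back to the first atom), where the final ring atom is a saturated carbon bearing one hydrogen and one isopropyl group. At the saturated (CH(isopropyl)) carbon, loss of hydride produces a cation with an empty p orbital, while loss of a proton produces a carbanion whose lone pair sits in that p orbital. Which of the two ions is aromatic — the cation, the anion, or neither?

The cation

In either ion the ring is fully conjugated: every atom, including the new sp² carbon, supplies a p orbital.
Cation: 1 × 2 + 0 = 2 π electrons → 4(0)+2, aromatic.
Anion: 1 × 2 + 2 = 4 π electrons → 4(1), antiaromatic.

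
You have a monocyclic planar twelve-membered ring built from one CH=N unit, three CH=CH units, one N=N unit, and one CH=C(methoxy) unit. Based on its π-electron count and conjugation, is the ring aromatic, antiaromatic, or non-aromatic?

All ring atoms are sp² and supply a p orbital to the ring (the double-bond atoms are sp², each contributing one p electron; each sp² =N– keeps its lone pair in-plane and puts one electron into the π system); the conjugation is uninterrupted.
π-electron count: 6 × 2 = 12 from the 6 double-bond units.
12 is a 4n count (n = 3), so the planar conjugated ring is antiaromatic.

Antiaromatic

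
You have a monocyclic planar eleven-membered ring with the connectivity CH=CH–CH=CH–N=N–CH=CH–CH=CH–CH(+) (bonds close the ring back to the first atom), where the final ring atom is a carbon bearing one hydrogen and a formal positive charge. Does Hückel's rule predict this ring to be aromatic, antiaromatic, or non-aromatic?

All ring atoms are sp² and supply a p orbital to the ring (the double-bond atoms are sp², each contributing one p electron; each sp² =N– keeps its lone pair in-plane and puts one electron into the π system; the carbocation has an empty p orbital); the conjugation is uninterrupted.
Tallying contributions gives 5 × 2 = 10 from the double-bond units + 0 from the CH(+) atom = 10.
That gives a 4n+2 count (10, n = 2).

Aromatic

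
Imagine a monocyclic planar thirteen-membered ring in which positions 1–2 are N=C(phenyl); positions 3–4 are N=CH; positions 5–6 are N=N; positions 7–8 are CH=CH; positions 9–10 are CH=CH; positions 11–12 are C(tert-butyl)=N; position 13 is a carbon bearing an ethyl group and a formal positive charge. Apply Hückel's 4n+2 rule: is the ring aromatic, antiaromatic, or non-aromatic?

Antiaromatic

All ring atoms are sp² and supply a p orbital to the ring (the double-bond atoms are sp², each contributing one p electron; each sp² =N– keeps its lone pair in-plane and puts one electron into the π system; the carbocation has an empty p orbital); the conjugation is uninterrupted.
Adding the contributions, 6 × 2 = 12 from the double-bond units + 0 from the C(ethyl)(+) atom = 12.
With 12 = 4·3 π electrons, Hückel's rule classifies the planar ring as antiaromatic.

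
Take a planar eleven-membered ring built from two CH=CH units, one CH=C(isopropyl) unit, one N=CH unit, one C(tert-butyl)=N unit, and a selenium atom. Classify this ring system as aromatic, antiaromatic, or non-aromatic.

Every ring atom contributes a p orbital perpendicular to the ring (every atom in a ring double bond is sp² and brings one electron to the p orbital; each sp² =N– keeps its lone pair in-plane and puts one electron into the π system; the selenium donates one lone pair from its p orbital), so the π system is cyclic and fully conjugated.
Tallying contributions gives 5 × 2 = 10 from the double-bond units + 2 from the Se atom = 12.
A 4n π count (12, n = 3) in a planar conjugated ring means antiaromatic.

Antiaromatic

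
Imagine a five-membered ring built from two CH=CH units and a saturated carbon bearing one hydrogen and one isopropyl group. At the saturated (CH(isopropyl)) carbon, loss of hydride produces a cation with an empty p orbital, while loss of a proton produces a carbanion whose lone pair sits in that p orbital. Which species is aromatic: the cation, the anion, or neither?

In both ions every ring atom is sp² and contributes a p orbital, so both rings are fully conjugated.
Cation: 2 × 2 + 0 = 4 π electrons → 4(1), antiaromatic.
Anion: 2 × 2 + 2 = 6 π electrons → 4(1)+2, aromatic.

The anion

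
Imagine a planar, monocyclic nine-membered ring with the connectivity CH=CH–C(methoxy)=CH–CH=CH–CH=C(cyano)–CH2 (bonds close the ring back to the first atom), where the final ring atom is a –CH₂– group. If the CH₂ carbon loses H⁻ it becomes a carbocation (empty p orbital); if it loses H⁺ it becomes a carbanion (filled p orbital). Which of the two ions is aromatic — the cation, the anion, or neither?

The anion

Once that carbon is sp², every ring atom has a p orbital and both ions are fully conjugated.
Cation: 4 × 2 + 0 = 8 π electrons → 4(2), antiaromatic.
Anion: 4 × 2 + 2 = 10 π electrons → 4(2)+2, aromatic.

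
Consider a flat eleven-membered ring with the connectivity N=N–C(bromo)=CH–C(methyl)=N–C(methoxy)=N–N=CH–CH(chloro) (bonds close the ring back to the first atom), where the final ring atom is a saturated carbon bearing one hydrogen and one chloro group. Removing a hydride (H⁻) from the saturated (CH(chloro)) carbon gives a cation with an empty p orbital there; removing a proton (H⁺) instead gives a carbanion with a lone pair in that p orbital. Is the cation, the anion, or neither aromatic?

The cation

In both ions every ring atom is sp² and contributes a p orbital, so both rings are fully conjugated.
Cation: 5 × 2 + 0 = 10 π electrons → 4(2)+2, aromatic.
Anion: 5 × 2 + 2 = 12 π electrons → 4(3), antiaromatic.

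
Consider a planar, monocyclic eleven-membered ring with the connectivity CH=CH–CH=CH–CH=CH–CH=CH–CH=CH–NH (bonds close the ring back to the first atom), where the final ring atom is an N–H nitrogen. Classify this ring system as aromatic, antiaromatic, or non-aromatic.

Antiaromatic

Every ring atom contributes a p orbital perpendicular to the ring (the double-bond atoms are sp², each contributing one p electron; the pyrrole-type nitrogen donates its lone pair from the p orbital), so the π system is cyclic and fully conjugated.
π-electron count: 5 × 2 = 10 from the double-bond units + 2 from the NH atom = 12.
12 is a 4n count (n = 3), so the planar conjugated ring is antiaromatic.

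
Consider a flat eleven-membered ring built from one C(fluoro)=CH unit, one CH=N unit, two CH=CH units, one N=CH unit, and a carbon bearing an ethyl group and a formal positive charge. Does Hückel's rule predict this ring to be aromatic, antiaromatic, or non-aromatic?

Check conjugation: each doubly-bonded ring atom is sp² with one p-orbital electron; the doubly-bonded nitrogens are pyridine-type — their lone pairs lie in the ring plane, leaving one electron in the p orbital; the carbocation has an empty p orbital — every position has a p orbital, so the cyclic π system is continuous.
Counting π electrons: 5 × 2 = 10 from the double-bond units + 0 from the C(ethyl)(+) atom = 10.
With 10 π electrons (n = 2), the Hückel 4n+2 condition holds.

Aromatic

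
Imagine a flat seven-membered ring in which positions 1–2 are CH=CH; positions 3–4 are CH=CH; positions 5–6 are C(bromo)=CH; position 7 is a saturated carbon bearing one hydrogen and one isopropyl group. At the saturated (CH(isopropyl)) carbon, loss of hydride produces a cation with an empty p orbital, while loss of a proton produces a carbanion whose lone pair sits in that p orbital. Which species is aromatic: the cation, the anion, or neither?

Once that carbon is sp², every ring atom has a p orbital and both ions are fully conjugated.
Cation: 3 × 2 + 0 = 6 π electrons → 4(1)+2, aromatic.
Anion: 3 × 2 + 2 = 8 π electrons → 4(2), antiaromatic.

The cation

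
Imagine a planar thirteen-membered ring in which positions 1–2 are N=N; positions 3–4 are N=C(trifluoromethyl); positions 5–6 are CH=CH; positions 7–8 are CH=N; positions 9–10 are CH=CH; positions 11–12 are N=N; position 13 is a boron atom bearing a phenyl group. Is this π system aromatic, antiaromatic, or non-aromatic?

Antiaromatic

The p orbitals form a continuous loop: each doubly-bonded ring atom is sp² with one p-orbital electron; each sp² =N– keeps its lone pair in-plane and puts one electron into the π system; the boron has an empty p orbital. The ring is fully conjugated.
π-electron count: 6 × 2 = 12 from the double-bond units + 0 from the B(phenyl) atom = 12.
A 4n π count (12, n = 3) in a planar conjugated ring means antiaromatic.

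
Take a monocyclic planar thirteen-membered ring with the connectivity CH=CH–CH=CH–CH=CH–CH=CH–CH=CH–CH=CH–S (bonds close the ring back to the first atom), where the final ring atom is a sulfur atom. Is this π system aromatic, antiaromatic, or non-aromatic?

Check conjugation: the double-bond atoms are sp², each contributing one p electron; the sulfur donates one lone pair from its p orbital — every position has a p orbital, so the cyclic π system is continuous.
Tallying contributions gives 6 × 2 = 12 from the double-bond units + 2 from the S atom = 14.
Since 14 = 4·3 + 2, the ring meets the 4n+2 criterion.

Aromatic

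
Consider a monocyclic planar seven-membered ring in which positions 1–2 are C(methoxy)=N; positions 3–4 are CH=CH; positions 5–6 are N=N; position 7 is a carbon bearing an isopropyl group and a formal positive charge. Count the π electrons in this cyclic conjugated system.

Check conjugation: every atom in a ring double bond is sp² and brings one electron to the p orbital; the doubly-bonded nitrogens are pyridine-type — their lone pairs lie in the ring plane, leaving one electron in the p orbital; the carbocation has an empty p orbital — every position has a p orbital, so the cyclic π system is continuous.
Adding the contributions, 3 × 2 = 6 from the double-bond units + 0 from the C(isopropyl)(+) atom = 6.

6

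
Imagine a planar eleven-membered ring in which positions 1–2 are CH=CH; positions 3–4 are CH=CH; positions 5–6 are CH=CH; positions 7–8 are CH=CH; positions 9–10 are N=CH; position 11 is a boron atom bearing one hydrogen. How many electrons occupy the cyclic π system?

10

Check conjugation: every atom in a ring double bond is sp² and brings one electron to the p orbital; the doubly-bonded nitrogens are pyridine-type — their lone pairs lie in the ring plane, leaving one electron in the p orbital; the boron has an empty p orbital — every position has a p orbital, so the cyclic π system is continuous.
Counting π electrons: 5 × 2 = 10 from the double-bond units + 0 from the BH atom = 10.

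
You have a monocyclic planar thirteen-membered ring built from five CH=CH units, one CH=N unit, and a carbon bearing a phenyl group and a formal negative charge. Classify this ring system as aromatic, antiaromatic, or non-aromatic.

Aromatic

The p orbitals form a continuous loop: every atom in a ring double bond is sp² and brings one electron to the p orbital; each =N– nitrogen is pyridine-type (lone pair in the sp² plane, one electron in the p orbital); the carbanion's lone pair occupies the p orbital. The ring is fully conjugated.
Counting π electrons: 6 × 2 = 12 from the double-bond units + 2 from the C(phenyl)(-) atom = 14.
With 14 π electrons (n = 3), the Hückel 4n+2 condition holds.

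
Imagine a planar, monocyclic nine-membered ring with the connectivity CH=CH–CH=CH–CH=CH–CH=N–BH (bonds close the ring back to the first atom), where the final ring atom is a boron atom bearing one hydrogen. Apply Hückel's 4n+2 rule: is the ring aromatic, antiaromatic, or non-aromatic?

Antiaromatic

The p orbitals form a continuous loop: each doubly-bonded ring atom is sp² with one p-orbital electron; the doubly-bonded nitrogens are pyridine-type — their lone pairs lie in the ring plane, leaving one electron in the p orbital; the boron has an empty p orbital. The ring is fully conjugated.
Tallying contributions gives 4 × 2 = 8 from the double-bond units + 0 from the BH atom = 8.
8 = 4(2); a planar, fully conjugated 4n system is antiaromatic.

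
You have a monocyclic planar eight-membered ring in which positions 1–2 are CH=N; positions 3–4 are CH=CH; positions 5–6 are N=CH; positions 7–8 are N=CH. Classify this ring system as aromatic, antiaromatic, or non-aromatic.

Antiaromatic

All ring atoms are sp² and supply a p orbital to the ring (every atom in a ring double bond is sp² and brings one electron to the p orbital; the doubly-bonded nitrogens are pyridine-type — their lone pairs lie in the ring plane, leaving one electron in the p orbital); the conjugation is uninterrupted.
π-electron count: 4 × 2 = 8 from the 4 double-bond units.
8 is a 4n count (n = 2), so the planar conjugated ring is antiaromatic.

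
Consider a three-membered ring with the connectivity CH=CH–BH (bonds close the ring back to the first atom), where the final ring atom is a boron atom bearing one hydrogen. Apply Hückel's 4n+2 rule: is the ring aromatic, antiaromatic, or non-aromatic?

The p orbitals form a continuous loop: every atom in a ring double bond is sp² and brings one electron to the p orbital; the boron has an empty p orbital. The ring is fully conjugated.
Adding the contributions, 1 × 2 = 2 from the double-bond unit + 0 from the BH atom = 2.
That gives a 4n+2 count (2, n = 0).

Aromatic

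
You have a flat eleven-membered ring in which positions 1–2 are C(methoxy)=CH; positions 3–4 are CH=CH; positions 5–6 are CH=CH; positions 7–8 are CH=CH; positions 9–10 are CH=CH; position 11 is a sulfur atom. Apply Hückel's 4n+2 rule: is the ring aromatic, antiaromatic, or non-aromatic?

Antiaromatic

Check conjugation: each doubly-bonded ring atom is sp² with one p-orbital electron; the sulfur donates one lone pair from its p orbital — every position has a p orbital, so the cyclic π system is continuous.
Adding the contributions, 5 × 2 = 10 from the double-bond units + 2 from the S atom = 12.
A 4n π count (12, n = 3) in a planar conjugated ring means antiaromatic.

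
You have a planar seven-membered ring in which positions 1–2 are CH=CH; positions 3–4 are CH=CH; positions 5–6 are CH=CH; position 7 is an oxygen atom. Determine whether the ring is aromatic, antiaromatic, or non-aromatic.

Antiaromatic

The p orbitals form a continuous loop: every atom in a ring double bond is sp² and brings one electron to the p orbital; the oxygen donates one lone pair from its p orbital. The ring is fully conjugated.
Counting π electrons: 3 × 2 = 6 from the double-bond units + 2 from the O atom = 8.
With 8 = 4·2 π electrons, Hückel's rule classifies the planar ring as antiaromatic.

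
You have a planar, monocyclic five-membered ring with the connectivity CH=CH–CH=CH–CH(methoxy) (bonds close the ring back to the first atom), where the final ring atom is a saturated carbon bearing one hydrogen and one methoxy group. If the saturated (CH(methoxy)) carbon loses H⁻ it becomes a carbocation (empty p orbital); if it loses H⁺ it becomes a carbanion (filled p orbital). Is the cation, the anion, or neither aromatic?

Once that carbon is sp², every ring atom has a p orbital and both ions are fully conjugated.
Cation: 2 × 2 + 0 = 4 π electrons → 4(1), antiaromatic.
Anion: 2 × 2 + 2 = 6 π electrons → 4(1)+2, aromatic.

The anion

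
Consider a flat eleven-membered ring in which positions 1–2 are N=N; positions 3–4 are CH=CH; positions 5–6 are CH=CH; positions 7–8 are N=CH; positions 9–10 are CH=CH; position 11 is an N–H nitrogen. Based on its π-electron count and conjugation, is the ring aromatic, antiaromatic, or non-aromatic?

Antiaromatic

The p orbitals form a continuous loop: the double-bond atoms are sp², each contributing one p electron; each sp² =N– keeps its lone pair in-plane and puts one electron into the π system; the pyrrole-type nitrogen donates its lone pair from the p orbital. The ring is fully conjugated.
Tallying contributions gives 5 × 2 = 10 from the double-bond units + 2 from the NH atom = 12.
A 4n π count (12, n = 3) in a planar conjugated ring means antiaromatic.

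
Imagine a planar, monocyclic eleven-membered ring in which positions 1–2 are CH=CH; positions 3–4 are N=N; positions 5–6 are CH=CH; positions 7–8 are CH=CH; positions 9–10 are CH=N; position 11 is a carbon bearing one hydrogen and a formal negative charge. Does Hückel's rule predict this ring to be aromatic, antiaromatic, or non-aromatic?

Every ring atom contributes a p orbital perpendicular to the ring (every atom in a ring double bond is sp² and brings one electron to the p orbital; each sp² =N– keeps its lone pair in-plane and puts one electron into the π system; the carbanion's lone pair occupies the p orbital), so the π system is cyclic and fully conjugated.
π-electron count: 5 × 2 = 10 from the double-bond units + 2 from the CH(-) atom = 12.
A 4n π count (12, n = 3) in a planar conjugated ring means antiaromatic.

Antiaromatic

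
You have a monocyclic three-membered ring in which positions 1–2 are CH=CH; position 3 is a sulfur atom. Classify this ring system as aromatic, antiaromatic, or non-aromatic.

Antiaromatic

Check conjugation: each doubly-bonded ring atom is sp² with one p-orbital electron; the sulfur donates one lone pair from its p orbital — every position has a p orbital, so the cyclic π system is continuous.
Tallying contributions gives 1 × 2 = 2 from the double-bond unit + 2 from the S atom = 4.
A 4n π count (4, n = 1) in a planar conjugated ring means antiaromatic.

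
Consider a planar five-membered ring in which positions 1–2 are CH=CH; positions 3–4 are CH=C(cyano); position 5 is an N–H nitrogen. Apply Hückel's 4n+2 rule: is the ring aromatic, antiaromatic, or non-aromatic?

Aromatic

All ring atoms are sp² and supply a p orbital to the ring (each doubly-bonded ring atom is sp² with one p-orbital electron; the pyrrole-type nitrogen donates its lone pair from the p orbital); the conjugation is uninterrupted.
π-electron count: 2 × 2 = 4 from the double-bond units + 2 from the NH atom = 6.
With 6 π electrons (n = 1), the Hückel 4n+2 condition holds.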